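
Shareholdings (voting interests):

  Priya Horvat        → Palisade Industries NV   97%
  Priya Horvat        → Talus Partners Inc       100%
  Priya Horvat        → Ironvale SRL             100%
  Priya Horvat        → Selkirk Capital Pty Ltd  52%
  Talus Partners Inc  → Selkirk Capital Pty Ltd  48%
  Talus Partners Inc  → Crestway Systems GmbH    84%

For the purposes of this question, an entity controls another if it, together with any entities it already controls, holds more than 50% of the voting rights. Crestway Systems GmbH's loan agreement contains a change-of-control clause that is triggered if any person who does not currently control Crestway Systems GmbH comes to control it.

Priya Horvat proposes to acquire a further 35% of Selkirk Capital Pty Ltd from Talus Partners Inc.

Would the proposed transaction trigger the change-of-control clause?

No

The purchase adds only to Priya's holdings (Talus's stake shrinks), so Priya is the only person who could newly come to control Crestway.
Priya holds 100% of Talus, so Priya controls Talus.
Talus holds 84% of Crestway, so Priya controls Crestway.
So Priya already controls Crestway before the transaction.
After the purchase, Priya's direct stake in Selkirk rises to 52% + 35% = 87%, and Talus's stake falls to 13%.
Priya controlled Crestway already, so this is not a new person acquiring control; every other person's position is unchanged or reduced.
No new person acquires control, so the clause is not triggered.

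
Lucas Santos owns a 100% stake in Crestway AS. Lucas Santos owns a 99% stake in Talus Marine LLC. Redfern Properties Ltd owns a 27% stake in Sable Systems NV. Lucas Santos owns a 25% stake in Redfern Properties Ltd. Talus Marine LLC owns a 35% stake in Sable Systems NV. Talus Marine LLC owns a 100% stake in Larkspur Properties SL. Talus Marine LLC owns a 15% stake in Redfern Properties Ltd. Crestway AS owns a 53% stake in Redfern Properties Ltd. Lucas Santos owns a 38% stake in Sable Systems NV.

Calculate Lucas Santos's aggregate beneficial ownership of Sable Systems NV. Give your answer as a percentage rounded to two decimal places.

97.72%

Lucas reaches Sable along 5 paths.
Direct stake: 38% = 38%.
Via Talus: 99% × 35% = 34.65%.
Via Crestway → Redfern: 100% × 53% × 27% = 14.31%.
Via Redfern: 25% × 27% = 6.75%.
Via Talus → Redfern: 99% × 15% × 27% = 4.0095%.
Total: 38% + 34.65% + 14.31% + 6.75% + 4.0095% = 97.7195%.
Rounded: 97.72%.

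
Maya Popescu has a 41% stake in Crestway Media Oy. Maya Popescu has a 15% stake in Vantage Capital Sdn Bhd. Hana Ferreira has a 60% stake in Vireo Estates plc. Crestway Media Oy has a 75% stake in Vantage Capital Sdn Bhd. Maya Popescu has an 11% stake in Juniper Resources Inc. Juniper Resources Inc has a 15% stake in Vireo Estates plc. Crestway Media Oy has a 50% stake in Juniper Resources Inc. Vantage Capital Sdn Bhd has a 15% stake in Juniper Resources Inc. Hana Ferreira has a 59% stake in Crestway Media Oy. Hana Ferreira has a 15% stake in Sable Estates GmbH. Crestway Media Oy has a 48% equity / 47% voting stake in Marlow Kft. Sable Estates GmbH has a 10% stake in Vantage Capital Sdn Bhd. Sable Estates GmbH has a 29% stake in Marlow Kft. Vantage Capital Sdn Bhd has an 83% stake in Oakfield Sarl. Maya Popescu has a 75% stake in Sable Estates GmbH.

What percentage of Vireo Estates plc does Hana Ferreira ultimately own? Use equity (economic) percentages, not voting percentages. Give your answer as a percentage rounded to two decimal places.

Hana reaches Vireo along 4 paths.
Direct stake: 60% = 60%.
Via Crestway → Juniper: 59% × 50% × 15% = 4.425%.
Via Crestway → Vantage → Juniper: 59% × 75% × 15% × 15% = 0.995625%.
Via Sable → Vantage → Juniper: 15% × 10% × 15% × 15% = 0.03375%.
Total: 60% + 4.425% + 0.995625% + 0.03375% = 65.454375%.
Rounded: 65.45%.

65.45%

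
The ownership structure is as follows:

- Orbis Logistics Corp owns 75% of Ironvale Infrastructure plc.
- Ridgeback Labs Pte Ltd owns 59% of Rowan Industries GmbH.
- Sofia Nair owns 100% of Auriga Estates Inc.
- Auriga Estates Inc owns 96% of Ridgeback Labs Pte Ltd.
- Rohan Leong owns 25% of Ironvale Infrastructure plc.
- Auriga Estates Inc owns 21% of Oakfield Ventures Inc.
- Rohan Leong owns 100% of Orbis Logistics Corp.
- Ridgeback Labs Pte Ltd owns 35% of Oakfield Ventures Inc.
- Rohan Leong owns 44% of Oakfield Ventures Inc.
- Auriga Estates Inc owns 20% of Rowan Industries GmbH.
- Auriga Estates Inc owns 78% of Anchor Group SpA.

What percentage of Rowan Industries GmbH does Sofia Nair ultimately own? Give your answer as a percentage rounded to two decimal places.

Sofia reaches Rowan along 2 paths.
Via Auriga: 100% × 20% = 20%.
Via Auriga → Ridgeback: 100% × 96% × 59% = 56.64%.
Total: 20% + 56.64% = 76.64%.

76.64%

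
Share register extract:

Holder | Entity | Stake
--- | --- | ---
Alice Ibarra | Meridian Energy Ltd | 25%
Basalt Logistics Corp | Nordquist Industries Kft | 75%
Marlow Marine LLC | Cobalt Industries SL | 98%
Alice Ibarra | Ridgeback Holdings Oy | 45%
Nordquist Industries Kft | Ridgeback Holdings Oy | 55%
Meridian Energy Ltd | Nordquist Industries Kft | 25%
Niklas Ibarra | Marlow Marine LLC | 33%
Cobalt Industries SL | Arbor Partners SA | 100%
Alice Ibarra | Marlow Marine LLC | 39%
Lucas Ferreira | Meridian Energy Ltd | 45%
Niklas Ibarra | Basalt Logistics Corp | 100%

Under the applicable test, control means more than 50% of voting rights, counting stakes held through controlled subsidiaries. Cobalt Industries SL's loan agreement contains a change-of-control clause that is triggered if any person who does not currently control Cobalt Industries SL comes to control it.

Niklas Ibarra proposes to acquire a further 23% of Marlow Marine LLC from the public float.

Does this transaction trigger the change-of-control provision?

The purchase changes only Niklas's holdings, so Niklas is the only person who could newly come to control Cobalt.
Niklas holds 100% of Basalt, so Niklas controls Basalt.
Basalt holds 75% of Nordquist, so Niklas controls Nordquist.
Nordquist holds 55% of Ridgeback, so Niklas controls Ridgeback.
Neither Niklas nor any entity Niklas controls holds any voting interest in Cobalt.
So before the transaction, Niklas does not control Cobalt.
After the purchase, Niklas's direct stake in Marlow rises to 33% + 23% = 56%.
Niklas holds 56% of Marlow, so Niklas controls Marlow.
Marlow holds 98% of Cobalt, so Niklas controls Cobalt.
Niklas did not control Cobalt before and does after, so the clause is triggered.

Yes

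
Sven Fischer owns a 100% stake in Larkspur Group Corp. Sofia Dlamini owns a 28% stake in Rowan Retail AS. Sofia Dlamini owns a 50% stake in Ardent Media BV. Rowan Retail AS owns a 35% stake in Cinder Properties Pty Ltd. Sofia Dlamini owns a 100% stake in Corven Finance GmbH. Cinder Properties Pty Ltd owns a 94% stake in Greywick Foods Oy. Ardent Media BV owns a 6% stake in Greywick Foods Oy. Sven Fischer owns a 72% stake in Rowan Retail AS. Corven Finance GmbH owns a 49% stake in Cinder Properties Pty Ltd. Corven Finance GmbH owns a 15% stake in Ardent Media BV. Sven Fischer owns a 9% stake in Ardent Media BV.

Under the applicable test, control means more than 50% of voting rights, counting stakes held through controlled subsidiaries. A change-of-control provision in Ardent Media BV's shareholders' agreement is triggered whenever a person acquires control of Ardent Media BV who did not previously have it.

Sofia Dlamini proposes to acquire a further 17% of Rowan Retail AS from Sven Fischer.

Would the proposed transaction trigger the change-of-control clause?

The purchase adds only to Sofia's holdings (Sven's stake shrinks), so Sofia is the only person who could newly come to control Ardent.
Sofia holds 100% of Corven, so Sofia controls Corven.
Corven and Sofia together hold 15% + 50% = 65% of Ardent, so Sofia controls Ardent.
So Sofia already controls Ardent before the transaction.
After the purchase, Sofia's direct stake in Rowan rises to 28% + 17% = 45%, and Sven's stake falls to 55%.
Sofia controlled Ardent already, so this is not a new person acquiring control; every other person's position is unchanged or reduced.
No new person acquires control, so the clause is not triggered.

No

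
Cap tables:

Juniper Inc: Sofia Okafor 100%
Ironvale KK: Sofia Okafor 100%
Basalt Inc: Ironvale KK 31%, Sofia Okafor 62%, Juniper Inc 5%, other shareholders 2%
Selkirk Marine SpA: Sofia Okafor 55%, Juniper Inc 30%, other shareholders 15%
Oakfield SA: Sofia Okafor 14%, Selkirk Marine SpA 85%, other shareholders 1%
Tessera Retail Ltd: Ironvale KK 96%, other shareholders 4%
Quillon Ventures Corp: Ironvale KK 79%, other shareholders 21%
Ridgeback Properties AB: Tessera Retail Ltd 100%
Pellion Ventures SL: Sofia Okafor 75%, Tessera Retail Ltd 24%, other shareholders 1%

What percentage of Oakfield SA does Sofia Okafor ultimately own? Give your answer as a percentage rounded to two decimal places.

Sofia reaches Oakfield along 3 paths.
Direct stake: 14% = 14%.
Via Selkirk: 55% × 85% = 46.75%.
Via Juniper → Selkirk: 100% × 30% × 85% = 25.5%.
Total: 14% + 46.75% + 25.5% = 86.25%.

86.25%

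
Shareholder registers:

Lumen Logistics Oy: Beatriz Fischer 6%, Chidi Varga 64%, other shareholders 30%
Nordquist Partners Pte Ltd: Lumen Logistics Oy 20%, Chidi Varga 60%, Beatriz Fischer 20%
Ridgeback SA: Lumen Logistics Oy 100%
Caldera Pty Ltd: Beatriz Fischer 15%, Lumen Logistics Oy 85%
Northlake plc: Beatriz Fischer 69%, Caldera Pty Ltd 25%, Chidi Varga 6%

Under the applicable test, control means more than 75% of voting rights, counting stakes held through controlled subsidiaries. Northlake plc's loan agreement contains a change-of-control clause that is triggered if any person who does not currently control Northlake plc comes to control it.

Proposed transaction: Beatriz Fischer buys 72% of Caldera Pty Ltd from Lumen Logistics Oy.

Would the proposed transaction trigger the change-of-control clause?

Yes

The purchase adds only to Beatriz's holdings (Lumen's stake shrinks), so Beatriz is the only person who could newly come to control Northlake.
Beatriz's largest direct stake is 69% in Northlake, which does not meet the threshold, so Beatriz controls no company.
In Northlake, Beatriz's side holds only 69%, not > 75%.
So before the transaction, Beatriz does not control Northlake.
After the purchase, Beatriz's direct stake in Caldera rises to 15% + 72% = 87%, and Lumen's stake falls to 13%.
Beatriz holds 87% of Caldera, so Beatriz controls Caldera.
Beatriz and Caldera together hold 69% + 25% = 94% of Northlake, so Beatriz controls Northlake.
Beatriz did not control Northlake before and does after, so the clause is triggered.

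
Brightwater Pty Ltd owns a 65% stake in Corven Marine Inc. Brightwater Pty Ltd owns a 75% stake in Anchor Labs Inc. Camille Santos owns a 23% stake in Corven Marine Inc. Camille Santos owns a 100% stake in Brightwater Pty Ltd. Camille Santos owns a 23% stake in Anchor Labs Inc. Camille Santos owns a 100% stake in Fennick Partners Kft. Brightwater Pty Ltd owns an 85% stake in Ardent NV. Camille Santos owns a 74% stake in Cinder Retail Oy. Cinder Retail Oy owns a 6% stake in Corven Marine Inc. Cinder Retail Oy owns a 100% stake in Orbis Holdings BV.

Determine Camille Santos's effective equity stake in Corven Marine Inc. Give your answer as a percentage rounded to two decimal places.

Camille reaches Corven along 3 paths.
Via Brightwater: 100% × 65% = 65%.
Via Cinder: 74% × 6% = 4.44%.
Direct stake: 23% = 23%.
Total: 65% + 4.44% + 23% = 92.44%.

92.44%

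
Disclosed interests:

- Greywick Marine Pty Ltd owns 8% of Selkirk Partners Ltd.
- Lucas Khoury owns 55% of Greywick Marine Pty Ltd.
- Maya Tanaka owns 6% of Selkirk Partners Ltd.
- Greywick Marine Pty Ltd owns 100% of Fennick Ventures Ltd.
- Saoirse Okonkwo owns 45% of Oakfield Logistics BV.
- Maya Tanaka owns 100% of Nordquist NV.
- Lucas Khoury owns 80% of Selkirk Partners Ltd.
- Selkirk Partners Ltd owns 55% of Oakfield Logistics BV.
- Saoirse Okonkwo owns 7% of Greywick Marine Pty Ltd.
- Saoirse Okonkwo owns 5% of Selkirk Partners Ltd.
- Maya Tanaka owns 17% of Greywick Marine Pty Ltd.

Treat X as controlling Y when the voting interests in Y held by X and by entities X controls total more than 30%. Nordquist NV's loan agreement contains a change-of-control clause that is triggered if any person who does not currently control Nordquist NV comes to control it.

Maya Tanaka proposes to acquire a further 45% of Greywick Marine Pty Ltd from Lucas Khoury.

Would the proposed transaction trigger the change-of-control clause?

No

The purchase adds only to Maya's holdings (Lucas's stake shrinks), so Maya is the only person who could newly come to control Nordquist.
Maya holds 100% of Nordquist, so Maya controls Nordquist.
So Maya already controls Nordquist before the transaction.
After the purchase, Maya's direct stake in Greywick rises to 17% + 45% = 62%, and Lucas's stake falls to 10%.
Maya controlled Nordquist already, so this is not a new person acquiring control; every other person's position is unchanged or reduced.
No new person acquires control, so the clause is not triggered.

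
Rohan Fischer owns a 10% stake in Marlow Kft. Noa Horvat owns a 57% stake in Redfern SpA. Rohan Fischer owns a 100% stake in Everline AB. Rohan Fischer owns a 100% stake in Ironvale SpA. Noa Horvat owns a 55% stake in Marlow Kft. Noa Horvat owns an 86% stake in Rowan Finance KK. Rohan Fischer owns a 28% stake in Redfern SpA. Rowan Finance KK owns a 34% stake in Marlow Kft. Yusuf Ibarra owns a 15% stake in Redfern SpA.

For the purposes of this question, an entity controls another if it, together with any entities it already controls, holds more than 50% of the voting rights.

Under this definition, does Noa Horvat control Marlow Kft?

Noa holds 86% of Rowan, so Noa controls Rowan.
Noa and Rowan together hold 55% + 34% = 89% of Marlow, so Noa controls Marlow.

Yes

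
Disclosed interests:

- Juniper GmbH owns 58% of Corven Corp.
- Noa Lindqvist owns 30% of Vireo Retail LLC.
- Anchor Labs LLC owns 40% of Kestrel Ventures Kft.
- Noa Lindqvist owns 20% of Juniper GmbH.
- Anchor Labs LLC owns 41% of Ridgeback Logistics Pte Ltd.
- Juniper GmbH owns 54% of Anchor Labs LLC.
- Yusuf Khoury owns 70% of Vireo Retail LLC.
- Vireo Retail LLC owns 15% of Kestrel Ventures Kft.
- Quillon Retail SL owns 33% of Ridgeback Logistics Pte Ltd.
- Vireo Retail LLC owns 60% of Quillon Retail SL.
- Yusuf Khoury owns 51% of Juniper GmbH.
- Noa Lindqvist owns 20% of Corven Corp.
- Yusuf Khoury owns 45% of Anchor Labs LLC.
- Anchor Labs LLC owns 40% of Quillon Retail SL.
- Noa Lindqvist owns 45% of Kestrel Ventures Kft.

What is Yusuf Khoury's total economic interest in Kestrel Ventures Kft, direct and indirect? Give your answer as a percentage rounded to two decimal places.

39.52%

Yusuf reaches Kestrel along 3 paths.
Via Vireo: 70% × 15% = 10.5%.
Via Anchor: 45% × 40% = 18%.
Via Juniper → Anchor: 51% × 54% × 40% = 11.016%.
Total: 10.5% + 18% + 11.016% = 39.516%.
Rounded: 39.52%.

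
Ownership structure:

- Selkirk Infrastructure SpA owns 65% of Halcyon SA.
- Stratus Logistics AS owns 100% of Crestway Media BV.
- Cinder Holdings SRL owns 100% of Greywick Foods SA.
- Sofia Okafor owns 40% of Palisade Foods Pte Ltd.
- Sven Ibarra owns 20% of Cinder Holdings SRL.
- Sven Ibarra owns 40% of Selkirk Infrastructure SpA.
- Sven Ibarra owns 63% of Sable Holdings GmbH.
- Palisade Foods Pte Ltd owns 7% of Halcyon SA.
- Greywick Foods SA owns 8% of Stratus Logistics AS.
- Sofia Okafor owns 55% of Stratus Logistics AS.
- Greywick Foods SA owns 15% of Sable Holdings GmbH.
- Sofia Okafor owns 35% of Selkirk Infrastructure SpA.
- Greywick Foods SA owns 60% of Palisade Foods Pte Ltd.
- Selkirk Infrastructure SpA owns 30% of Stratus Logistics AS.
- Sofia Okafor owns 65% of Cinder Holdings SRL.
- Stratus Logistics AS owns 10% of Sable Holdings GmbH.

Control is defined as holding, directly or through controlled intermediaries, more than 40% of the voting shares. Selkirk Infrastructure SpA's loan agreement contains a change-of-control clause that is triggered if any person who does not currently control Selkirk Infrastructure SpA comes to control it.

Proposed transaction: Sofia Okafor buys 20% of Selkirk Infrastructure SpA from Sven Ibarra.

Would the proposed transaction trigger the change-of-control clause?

The purchase adds only to Sofia's holdings (Sven's stake shrinks), so Sofia is the only person who could newly come to control Selkirk.
Sofia holds 65% of Cinder, so Sofia controls Cinder.
Cinder holds 100% of Greywick, so Sofia controls Greywick.
Sofia and Greywick together hold 55% + 8% = 63% of Stratus, so Sofia controls Stratus.
Greywick and Sofia together hold 60% + 40% = 100% of Palisade, so Sofia controls Palisade.
Stratus holds 100% of Crestway, so Sofia controls Crestway.
In Selkirk, Sofia's side holds only 35%, not > 40%.
So before the transaction, Sofia does not control Selkirk.
After the purchase, Sofia's direct stake in Selkirk rises to 35% + 20% = 55%, and Sven's stake falls to 20%.
Sofia holds 55% of Selkirk, so Sofia controls Selkirk.
Sofia did not control Selkirk before and does after, so the clause is triggered.

Yes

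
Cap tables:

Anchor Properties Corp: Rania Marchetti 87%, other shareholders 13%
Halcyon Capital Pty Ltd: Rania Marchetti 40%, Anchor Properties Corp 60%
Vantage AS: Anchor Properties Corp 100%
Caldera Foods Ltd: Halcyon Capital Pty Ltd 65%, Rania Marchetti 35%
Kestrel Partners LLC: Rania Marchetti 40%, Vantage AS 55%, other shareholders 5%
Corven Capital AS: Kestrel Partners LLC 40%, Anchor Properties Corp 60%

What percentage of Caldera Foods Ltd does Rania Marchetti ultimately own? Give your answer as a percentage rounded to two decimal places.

Rania reaches Caldera along 3 paths.
Via Halcyon: 40% × 65% = 26%.
Via Anchor → Halcyon: 87% × 60% × 65% = 33.93%.
Direct stake: 35% = 35%.
Total: 26% + 33.93% + 35% = 94.93%.

94.93%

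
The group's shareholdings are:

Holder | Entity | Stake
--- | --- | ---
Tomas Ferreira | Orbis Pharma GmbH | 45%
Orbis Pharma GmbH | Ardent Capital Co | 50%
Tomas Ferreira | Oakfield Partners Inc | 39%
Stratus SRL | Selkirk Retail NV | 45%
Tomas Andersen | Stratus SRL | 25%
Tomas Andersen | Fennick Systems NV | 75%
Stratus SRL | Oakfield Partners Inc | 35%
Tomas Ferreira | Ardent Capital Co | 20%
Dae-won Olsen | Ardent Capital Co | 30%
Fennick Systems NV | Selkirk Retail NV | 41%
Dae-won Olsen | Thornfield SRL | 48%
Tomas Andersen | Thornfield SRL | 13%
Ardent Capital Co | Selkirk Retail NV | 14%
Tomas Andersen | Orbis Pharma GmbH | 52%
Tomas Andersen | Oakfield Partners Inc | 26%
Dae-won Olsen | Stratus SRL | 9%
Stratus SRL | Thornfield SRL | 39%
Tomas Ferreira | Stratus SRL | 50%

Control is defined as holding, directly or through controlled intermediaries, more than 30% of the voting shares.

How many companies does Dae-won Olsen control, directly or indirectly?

1

Dae-won holds 48% of Thornfield, so Dae-won controls Thornfield.
No other company's threshold is met.
Dae-won controls 1 company.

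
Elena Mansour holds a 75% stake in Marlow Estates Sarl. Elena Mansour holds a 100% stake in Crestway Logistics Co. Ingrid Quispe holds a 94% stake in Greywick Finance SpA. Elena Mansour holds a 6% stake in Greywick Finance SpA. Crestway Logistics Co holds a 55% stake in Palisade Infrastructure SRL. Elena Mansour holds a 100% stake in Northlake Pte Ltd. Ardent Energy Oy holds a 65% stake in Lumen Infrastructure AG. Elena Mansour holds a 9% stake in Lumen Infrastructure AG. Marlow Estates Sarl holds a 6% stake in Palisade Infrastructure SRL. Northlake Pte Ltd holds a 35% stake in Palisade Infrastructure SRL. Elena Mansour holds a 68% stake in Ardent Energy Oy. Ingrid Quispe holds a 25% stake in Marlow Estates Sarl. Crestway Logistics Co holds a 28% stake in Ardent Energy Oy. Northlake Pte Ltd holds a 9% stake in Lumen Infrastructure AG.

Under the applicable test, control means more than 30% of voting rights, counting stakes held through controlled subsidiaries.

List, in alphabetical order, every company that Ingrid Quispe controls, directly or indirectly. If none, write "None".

Greywick Finance SpA

Ingrid holds 94% of Greywick, so Ingrid controls Greywick.
No other company's threshold is met.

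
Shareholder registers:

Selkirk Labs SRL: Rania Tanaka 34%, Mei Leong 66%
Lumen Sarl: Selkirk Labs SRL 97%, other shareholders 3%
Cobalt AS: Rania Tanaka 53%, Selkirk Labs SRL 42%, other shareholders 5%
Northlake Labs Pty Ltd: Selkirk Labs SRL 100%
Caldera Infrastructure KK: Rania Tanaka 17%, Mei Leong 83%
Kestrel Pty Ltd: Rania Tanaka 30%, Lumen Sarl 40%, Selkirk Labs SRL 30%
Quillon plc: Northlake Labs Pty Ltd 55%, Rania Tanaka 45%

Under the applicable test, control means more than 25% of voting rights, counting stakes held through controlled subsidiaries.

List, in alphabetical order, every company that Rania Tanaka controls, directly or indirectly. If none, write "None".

Cobalt AS, Kestrel Pty Ltd, Lumen Sarl, Northlake Labs Pty Ltd, Quillon plc, Selkirk Labs SRL

Rania holds 34% of Selkirk, so Rania controls Selkirk.
Selkirk holds 97% of Lumen, so Rania controls Lumen.
Rania and Selkirk together hold 53% + 42% = 95% of Cobalt, so Rania controls Cobalt.
Selkirk holds 100% of Northlake, so Rania controls Northlake.
Rania and Lumen and Selkirk together hold 30% + 40% + 30% = 100% of Kestrel, so Rania controls Kestrel.
Northlake and Rania together hold 55% + 45% = 100% of Quillon, so Rania controls Quillon.
No other company's threshold is met.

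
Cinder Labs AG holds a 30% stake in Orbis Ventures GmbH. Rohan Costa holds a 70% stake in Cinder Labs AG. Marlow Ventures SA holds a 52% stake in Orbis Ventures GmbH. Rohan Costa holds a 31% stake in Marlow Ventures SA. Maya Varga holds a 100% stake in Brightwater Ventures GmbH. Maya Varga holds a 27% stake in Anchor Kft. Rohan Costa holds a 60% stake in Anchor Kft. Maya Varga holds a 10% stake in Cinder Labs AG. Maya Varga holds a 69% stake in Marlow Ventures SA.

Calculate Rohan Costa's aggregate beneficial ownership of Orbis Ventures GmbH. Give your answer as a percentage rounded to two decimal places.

Rohan reaches Orbis along 2 paths.
Via Cinder: 70% × 30% = 21%.
Via Marlow: 31% × 52% = 16.12%.
Total: 21% + 16.12% = 37.12%.

37.12%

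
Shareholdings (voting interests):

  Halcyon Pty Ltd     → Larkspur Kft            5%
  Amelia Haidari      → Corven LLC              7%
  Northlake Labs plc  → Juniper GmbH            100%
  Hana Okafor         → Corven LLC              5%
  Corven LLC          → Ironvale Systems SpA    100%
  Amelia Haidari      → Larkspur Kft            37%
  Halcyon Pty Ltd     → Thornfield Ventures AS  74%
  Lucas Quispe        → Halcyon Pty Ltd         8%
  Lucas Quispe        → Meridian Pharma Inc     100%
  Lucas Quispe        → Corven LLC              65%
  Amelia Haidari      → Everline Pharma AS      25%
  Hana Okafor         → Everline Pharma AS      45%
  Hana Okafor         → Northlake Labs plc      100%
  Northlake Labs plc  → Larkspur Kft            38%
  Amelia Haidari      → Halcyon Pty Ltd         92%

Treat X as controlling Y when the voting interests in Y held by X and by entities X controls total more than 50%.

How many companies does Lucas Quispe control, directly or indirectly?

3

Lucas holds 65% of Corven, so Lucas controls Corven.
Lucas holds 100% of Meridian, so Lucas controls Meridian.
Corven holds 100% of Ironvale, so Lucas controls Ironvale.
No other company's threshold is met.
Lucas controls 3 companies.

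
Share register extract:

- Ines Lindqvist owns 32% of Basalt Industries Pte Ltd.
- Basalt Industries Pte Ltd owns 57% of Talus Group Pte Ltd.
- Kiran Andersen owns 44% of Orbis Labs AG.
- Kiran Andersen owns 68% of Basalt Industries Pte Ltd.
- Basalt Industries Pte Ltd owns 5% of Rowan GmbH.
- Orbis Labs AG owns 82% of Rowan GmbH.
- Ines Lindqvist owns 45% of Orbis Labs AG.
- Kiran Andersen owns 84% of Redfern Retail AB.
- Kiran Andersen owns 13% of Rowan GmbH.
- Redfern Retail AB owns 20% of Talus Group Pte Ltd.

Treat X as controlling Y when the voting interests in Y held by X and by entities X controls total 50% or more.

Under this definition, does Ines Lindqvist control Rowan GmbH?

No

Ines's largest direct stake is 45% in Orbis, which does not meet the threshold, so Ines controls no company.
Neither Ines nor any entity Ines controls holds any voting interest in Rowan.
So Ines does not control Rowan.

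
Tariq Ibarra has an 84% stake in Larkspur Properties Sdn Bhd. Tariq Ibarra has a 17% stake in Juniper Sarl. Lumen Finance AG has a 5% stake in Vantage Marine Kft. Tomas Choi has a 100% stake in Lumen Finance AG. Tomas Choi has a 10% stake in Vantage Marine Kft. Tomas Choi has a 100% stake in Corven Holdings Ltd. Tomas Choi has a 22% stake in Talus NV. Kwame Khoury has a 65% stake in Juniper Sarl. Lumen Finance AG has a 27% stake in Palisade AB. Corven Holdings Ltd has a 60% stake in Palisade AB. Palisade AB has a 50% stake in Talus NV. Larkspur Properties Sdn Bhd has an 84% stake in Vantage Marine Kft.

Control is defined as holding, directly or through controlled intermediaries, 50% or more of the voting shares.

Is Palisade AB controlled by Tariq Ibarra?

No

Tariq holds 84% of Larkspur, so Tariq controls Larkspur.
Larkspur holds 84% of Vantage, so Tariq controls Vantage.
Neither Tariq nor any entity Tariq controls holds any voting interest in Palisade.
So Tariq does not control Palisade.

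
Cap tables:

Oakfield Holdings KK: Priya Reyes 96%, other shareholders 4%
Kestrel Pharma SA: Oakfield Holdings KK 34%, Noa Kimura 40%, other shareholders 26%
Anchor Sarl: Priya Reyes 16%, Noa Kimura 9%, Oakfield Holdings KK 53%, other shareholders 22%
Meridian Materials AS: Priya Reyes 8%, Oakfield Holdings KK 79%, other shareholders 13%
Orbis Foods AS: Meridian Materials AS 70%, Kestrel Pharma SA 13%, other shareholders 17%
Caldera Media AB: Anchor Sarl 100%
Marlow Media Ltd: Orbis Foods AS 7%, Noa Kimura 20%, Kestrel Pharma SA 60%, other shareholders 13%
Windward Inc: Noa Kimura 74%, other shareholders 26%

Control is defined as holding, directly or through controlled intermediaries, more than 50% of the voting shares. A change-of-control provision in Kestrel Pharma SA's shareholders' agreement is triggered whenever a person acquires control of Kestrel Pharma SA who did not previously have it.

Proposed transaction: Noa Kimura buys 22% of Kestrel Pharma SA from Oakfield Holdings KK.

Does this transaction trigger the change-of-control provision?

The purchase adds only to Noa's holdings (Oakfield's stake shrinks), so Noa is the only person who could newly come to control Kestrel.
Noa holds 74% of Windward, so Noa controls Windward.
In Kestrel, Noa's side holds only 40%, not > 50%.
So before the transaction, Noa does not control Kestrel.
After the purchase, Noa's direct stake in Kestrel rises to 40% + 22% = 62%, and Oakfield's stake falls to 12%.
Noa holds 62% of Kestrel, so Noa controls Kestrel.
Noa did not control Kestrel before and does after, so the clause is triggered.

Yes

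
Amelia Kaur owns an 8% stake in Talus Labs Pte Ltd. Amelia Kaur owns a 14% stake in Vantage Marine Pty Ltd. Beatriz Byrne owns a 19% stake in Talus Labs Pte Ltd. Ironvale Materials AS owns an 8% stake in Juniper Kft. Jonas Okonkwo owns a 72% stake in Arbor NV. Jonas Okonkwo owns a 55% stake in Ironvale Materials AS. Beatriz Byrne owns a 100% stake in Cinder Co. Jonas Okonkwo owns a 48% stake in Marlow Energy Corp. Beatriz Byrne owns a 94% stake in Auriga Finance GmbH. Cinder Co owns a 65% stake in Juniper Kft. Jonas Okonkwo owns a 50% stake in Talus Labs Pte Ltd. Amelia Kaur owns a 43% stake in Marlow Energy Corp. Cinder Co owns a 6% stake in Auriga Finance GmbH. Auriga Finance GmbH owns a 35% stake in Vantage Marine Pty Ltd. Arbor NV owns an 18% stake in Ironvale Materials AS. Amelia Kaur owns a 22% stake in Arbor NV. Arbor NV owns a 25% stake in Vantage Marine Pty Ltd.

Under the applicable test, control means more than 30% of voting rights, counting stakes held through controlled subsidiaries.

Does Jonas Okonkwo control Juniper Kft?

No

Jonas holds 50% of Talus, so Jonas controls Talus.
Jonas holds 72% of Arbor, so Jonas controls Arbor.
Jonas holds 48% of Marlow, so Jonas controls Marlow.
Arbor and Jonas together hold 18% + 55% = 73% of Ironvale, so Jonas controls Ironvale.
In Juniper, Jonas's side holds only 8%, not > 30%.
So Jonas does not control Juniper.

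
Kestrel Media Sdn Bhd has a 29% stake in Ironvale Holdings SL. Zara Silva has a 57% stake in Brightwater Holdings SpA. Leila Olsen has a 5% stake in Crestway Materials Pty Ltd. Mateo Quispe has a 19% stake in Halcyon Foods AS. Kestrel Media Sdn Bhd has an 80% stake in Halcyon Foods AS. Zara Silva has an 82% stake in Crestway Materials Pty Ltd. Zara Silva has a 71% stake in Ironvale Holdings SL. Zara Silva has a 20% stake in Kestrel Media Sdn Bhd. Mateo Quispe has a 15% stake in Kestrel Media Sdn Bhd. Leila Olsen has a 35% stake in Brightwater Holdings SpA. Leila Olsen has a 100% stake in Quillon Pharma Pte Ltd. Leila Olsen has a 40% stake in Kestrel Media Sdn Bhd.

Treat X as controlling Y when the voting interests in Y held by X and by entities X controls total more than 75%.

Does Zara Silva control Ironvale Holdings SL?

Zara holds 82% of Crestway, so Zara controls Crestway.
In Ironvale, Zara's side holds only 71%, not > 75%.
So Zara does not control Ironvale.

No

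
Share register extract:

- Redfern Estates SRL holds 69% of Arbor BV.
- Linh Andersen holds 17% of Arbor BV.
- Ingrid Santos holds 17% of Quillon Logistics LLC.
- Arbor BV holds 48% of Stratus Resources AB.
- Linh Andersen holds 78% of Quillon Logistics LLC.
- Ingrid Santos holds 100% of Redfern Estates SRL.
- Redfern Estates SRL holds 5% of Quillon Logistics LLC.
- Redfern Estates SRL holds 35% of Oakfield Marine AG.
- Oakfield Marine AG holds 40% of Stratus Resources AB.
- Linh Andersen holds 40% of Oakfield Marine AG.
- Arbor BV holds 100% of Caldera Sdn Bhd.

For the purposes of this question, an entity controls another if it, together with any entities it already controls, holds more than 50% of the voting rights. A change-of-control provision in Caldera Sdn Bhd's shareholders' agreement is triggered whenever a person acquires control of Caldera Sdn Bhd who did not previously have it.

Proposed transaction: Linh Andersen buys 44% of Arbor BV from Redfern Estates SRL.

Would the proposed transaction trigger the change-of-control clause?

Yes

The purchase adds only to Linh's holdings (Redfern's stake shrinks), so Linh is the only person who could newly come to control Caldera.
Linh holds 78% of Quillon, so Linh controls Quillon.
Neither Linh nor any entity Linh controls holds any voting interest in Caldera.
So before the transaction, Linh does not control Caldera.
After the purchase, Linh's direct stake in Arbor rises to 17% + 44% = 61%, and Redfern's stake falls to 25%.
Linh holds 61% of Arbor, so Linh controls Arbor.
Arbor holds 100% of Caldera, so Linh controls Caldera.
Linh did not control Caldera before and does after, so the clause is triggered.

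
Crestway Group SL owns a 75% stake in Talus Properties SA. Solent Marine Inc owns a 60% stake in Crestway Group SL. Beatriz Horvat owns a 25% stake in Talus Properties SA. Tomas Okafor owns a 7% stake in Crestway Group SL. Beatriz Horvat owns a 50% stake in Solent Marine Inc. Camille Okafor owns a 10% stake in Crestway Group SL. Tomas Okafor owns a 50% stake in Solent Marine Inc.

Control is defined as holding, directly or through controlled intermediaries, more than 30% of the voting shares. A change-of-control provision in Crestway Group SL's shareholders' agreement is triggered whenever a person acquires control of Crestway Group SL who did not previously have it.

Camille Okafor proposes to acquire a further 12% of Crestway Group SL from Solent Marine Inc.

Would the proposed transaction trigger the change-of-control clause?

No

The purchase adds only to Camille's holdings (Solent's stake shrinks), so Camille is the only person who could newly come to control Crestway.
Camille's largest direct stake is 10% in Crestway, which does not meet the threshold, so Camille controls no company.
In Crestway, Camille's side holds only 10%, not > 30%.
So before the transaction, Camille does not control Crestway.
After the purchase, Camille's direct stake in Crestway rises to 10% + 12% = 22%, and Solent's stake falls to 48%.
After the transaction, Camille's side holds 22% of Crestway, not > 30%, so Camille still does not control Crestway.
No new person acquires control, so the clause is not triggered.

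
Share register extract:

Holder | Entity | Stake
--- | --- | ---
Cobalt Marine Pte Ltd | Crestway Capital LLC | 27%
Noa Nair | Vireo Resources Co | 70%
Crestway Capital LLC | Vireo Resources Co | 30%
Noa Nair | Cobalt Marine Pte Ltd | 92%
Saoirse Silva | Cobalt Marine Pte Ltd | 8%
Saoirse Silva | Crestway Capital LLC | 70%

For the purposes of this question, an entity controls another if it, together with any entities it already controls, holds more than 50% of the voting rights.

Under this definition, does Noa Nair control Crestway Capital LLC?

No

Noa holds 92% of Cobalt, so Noa controls Cobalt.
Noa holds 70% of Vireo, so Noa controls Vireo.
In Crestway, Noa's side holds only 27%, not > 50%.
So Noa does not control Crestway.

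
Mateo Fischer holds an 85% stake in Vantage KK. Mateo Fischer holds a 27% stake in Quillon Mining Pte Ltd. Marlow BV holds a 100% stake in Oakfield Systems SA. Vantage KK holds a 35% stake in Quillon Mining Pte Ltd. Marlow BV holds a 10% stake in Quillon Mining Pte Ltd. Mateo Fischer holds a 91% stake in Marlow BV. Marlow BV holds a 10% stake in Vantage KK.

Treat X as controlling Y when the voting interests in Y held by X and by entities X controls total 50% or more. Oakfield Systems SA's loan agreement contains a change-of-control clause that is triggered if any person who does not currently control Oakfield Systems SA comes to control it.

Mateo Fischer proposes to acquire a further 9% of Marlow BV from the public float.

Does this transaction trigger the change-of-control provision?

The purchase changes only Mateo's holdings, so Mateo is the only person who could newly come to control Oakfield.
Mateo holds 91% of Marlow, so Mateo controls Marlow.
Marlow holds 100% of Oakfield, so Mateo controls Oakfield.
So Mateo already controls Oakfield before the transaction.
After the purchase, Mateo's direct stake in Marlow rises to 91% + 9% = 100%.
Mateo controlled Oakfield already, so this is not a new person acquiring control; every other person's position is unchanged or reduced.
No new person acquires control, so the clause is not triggered.

No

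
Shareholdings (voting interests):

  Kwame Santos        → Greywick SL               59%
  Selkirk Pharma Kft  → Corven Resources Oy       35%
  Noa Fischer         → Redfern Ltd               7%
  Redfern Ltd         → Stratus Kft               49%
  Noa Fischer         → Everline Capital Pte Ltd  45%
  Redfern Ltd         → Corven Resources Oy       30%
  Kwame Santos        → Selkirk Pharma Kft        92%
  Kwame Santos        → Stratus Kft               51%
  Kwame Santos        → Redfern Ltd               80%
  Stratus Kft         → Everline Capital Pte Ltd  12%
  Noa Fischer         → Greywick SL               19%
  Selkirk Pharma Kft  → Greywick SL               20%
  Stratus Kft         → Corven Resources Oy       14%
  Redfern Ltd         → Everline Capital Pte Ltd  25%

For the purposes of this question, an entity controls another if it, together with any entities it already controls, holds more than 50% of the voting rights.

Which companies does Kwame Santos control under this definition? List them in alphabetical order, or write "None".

Corven Resources Oy, Greywick SL, Redfern Ltd, Selkirk Pharma Kft, Stratus Kft

Kwame holds 80% of Redfern, so Kwame controls Redfern.
Kwame holds 92% of Selkirk, so Kwame controls Selkirk.
Kwame and Redfern together hold 51% + 49% = 100% of Stratus, so Kwame controls Stratus.
Redfern and Stratus and Selkirk together hold 30% + 14% + 35% = 79% of Corven, so Kwame controls Corven.
Selkirk and Kwame together hold 20% + 59% = 79% of Greywick, so Kwame controls Greywick.
No other company's threshold is met.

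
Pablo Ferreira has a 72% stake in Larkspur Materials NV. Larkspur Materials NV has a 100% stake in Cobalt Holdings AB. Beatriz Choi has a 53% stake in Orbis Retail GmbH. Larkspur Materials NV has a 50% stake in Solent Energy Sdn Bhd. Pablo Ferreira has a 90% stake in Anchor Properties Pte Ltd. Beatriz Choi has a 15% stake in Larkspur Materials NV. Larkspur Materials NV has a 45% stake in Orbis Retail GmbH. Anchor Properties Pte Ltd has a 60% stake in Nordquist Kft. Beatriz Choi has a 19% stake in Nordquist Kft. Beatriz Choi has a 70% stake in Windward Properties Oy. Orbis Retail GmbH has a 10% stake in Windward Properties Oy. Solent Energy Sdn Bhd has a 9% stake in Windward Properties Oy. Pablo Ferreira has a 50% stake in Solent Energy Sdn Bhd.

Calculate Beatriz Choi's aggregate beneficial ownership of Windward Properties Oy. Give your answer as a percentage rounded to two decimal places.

76.65%

Beatriz reaches Windward along 4 paths.
Via Larkspur → Solent: 15% × 50% × 9% = 0.675%.
Via Larkspur → Orbis: 15% × 45% × 10% = 0.675%.
Via Orbis: 53% × 10% = 5.3%.
Direct stake: 70% = 70%.
Total: 0.675% + 0.675% + 5.3% + 70% = 76.65%.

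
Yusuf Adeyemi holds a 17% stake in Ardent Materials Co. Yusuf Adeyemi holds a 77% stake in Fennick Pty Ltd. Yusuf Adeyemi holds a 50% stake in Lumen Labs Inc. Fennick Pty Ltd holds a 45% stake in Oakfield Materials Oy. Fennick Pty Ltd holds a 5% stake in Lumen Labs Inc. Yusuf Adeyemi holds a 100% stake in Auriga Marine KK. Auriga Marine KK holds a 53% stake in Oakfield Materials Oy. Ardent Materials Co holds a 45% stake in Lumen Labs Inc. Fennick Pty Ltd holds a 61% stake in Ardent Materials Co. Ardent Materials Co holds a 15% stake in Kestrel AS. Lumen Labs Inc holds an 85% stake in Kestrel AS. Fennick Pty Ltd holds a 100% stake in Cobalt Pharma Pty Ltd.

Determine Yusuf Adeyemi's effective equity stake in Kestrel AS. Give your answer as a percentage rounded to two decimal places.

79.84%

Yusuf reaches Kestrel along 6 paths.
Via Lumen: 50% × 85% = 42.5%.
Via Fennick → Lumen: 77% × 5% × 85% = 3.2725%.
Via Ardent → Lumen: 17% × 45% × 85% = 6.5025%.
Via Fennick → Ardent → Lumen: 77% × 61% × 45% × 85% = 17.966025%.
Via Ardent: 17% × 15% = 2.55%.
Via Fennick → Ardent: 77% × 61% × 15% = 7.0455%.
Total: 42.5% + 3.2725% + 6.5025% + 17.966025% + 2.55% + 7.0455% = 79.836525%.
Rounded: 79.84%.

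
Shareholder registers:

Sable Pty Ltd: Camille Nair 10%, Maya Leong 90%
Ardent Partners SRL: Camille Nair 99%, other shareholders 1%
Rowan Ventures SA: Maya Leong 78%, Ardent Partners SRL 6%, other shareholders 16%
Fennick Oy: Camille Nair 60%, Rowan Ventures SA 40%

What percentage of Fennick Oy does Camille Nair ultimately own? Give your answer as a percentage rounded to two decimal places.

62.38%

Camille reaches Fennick along 2 paths.
Direct stake: 60% = 60%.
Via Ardent → Rowan: 99% × 6% × 40% = 2.376%.
Total: 60% + 2.376% = 62.376%.
Rounded: 62.38%.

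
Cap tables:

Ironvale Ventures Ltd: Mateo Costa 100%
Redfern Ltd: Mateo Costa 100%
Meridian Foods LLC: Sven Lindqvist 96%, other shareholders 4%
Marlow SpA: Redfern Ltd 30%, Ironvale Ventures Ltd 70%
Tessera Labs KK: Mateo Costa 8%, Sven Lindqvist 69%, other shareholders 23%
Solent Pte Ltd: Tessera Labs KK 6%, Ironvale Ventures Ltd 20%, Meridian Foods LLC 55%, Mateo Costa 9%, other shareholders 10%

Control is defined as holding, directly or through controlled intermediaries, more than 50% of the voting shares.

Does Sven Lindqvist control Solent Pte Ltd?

Yes

Sven holds 96% of Meridian, so Sven controls Meridian.
Sven holds 69% of Tessera, so Sven controls Tessera.
Tessera and Meridian together hold 6% + 55% = 61% of Solent, so Sven controls Solent.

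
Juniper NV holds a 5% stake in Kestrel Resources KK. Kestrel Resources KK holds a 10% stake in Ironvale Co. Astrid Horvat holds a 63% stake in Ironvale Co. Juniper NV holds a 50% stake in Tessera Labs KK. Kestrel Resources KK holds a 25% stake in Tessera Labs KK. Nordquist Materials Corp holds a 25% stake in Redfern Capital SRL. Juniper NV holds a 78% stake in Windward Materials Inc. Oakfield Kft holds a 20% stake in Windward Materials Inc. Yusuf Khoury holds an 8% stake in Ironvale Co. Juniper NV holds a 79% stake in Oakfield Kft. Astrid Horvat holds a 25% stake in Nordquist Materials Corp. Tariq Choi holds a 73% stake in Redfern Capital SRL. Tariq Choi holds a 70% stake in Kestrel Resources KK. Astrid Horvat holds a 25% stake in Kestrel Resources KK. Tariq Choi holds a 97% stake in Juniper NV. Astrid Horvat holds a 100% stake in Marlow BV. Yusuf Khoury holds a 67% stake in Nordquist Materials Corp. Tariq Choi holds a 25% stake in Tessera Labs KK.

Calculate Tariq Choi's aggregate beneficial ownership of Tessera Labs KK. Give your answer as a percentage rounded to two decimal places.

92.21%

Tariq reaches Tessera along 4 paths.
Via Juniper → Kestrel: 97% × 5% × 25% = 1.2125%.
Via Kestrel: 70% × 25% = 17.5%.
Via Juniper: 97% × 50% = 48.5%.
Direct stake: 25% = 25%.
Total: 1.2125% + 17.5% + 48.5% + 25% = 92.2125%.
Rounded: 92.21%.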